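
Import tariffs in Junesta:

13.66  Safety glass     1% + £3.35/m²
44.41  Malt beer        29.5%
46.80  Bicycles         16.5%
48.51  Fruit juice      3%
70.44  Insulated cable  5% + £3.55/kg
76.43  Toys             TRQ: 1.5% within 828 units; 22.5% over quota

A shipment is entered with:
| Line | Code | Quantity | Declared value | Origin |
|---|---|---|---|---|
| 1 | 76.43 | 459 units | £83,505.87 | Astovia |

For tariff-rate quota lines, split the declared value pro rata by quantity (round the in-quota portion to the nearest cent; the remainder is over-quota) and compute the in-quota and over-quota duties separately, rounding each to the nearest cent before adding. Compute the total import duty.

£1,252.59

Line 1 (76.43, Astovia, 459 units, £83,505.87):
Code 76.43 is under a tariff-rate quota (threshold 828 units). Quantity 459 units is within the quota, so the in-quota rate 1.5% applies to the full value.
Duty = £83,505.87 × 1.5% = £1,252.59.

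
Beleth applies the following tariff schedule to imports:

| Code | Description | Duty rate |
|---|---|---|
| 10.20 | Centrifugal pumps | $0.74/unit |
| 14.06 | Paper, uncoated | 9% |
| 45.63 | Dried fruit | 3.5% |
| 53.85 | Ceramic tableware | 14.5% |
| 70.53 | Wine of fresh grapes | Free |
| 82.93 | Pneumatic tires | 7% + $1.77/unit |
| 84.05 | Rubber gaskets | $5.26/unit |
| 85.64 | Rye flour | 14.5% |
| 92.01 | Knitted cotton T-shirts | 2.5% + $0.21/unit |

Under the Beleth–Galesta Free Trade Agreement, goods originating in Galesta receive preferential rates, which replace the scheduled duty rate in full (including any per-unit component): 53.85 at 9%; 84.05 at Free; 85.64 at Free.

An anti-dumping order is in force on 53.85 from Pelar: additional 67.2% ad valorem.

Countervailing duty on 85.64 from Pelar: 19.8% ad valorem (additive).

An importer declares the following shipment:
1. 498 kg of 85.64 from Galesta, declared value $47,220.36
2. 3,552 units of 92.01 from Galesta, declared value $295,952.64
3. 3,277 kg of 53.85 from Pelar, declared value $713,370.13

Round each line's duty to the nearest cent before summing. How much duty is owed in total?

Line 1 (85.64, Galesta, 498 kg, $47,220.36):
Base rate for 85.64 is 14.5%.
Origin Galesta qualifies under the Beleth–Galesta agreement and 85.64 is covered: preferential rate Free applies instead.
The additional-duty order on 85.64 targets Pelar, not Galesta; it does not apply.
Duty = $47,220.36 × 0% = $0.00.
Line 2 (92.01, Galesta, 3,552 units, $295,952.64):
Base rate for 92.01 is 2.5% + $0.21/unit.
Origin Galesta is the FTA partner but 92.01 is not on the preference list; base rate stands.
Duty = $295,952.64 × 2.5% + 3,552 × $0.21 = $8,144.74.
Line 3 (53.85, Pelar, 3,277 kg, $713,370.13):
Base rate for 53.85 is 14.5%.
53.85 has an FTA preferential rate, but origin Pelar is not Galesta; base rate stands.
Additional duty on 53.85 from Pelar: +67.2%. Applied ad valorem rate: 14.5% + 67.2% = 81.7%.
Duty = $713,370.13 × 81.7% = $582,823.40.
Total = $0.00 + $8,144.74 + $582,823.40 = $590,968.14.

$590,968.14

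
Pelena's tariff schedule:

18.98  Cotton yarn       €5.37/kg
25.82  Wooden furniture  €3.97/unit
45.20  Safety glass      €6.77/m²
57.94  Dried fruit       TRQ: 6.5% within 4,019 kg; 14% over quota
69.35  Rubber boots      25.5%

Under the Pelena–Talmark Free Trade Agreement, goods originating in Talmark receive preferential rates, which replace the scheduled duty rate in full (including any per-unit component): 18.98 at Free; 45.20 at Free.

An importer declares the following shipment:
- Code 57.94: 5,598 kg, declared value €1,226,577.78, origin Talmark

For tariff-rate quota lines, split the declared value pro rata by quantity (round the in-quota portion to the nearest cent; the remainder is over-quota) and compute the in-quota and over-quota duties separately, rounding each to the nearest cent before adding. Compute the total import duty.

Line 1 (57.94, Talmark, 5,598 kg, €1,226,577.78):
Code 57.94 is under a tariff-rate quota (threshold 4,019 kg). In-quota: 4,019 kg at 6.5%; over-quota: 1,579 kg at 14%.
Pro-rata value split: in-quota = €1,226,577.78 × 4,019/5,598 = €880,603.09; over-quota = €1,226,577.78 − €880,603.09 = €345,974.69.
In-quota duty = €880,603.09 × 6.5% = €57,239.20. Over-quota duty = €345,974.69 × 14% = €48,436.46.
Line duty = €57,239.20 + €48,436.46 = €105,675.66.

€105,675.66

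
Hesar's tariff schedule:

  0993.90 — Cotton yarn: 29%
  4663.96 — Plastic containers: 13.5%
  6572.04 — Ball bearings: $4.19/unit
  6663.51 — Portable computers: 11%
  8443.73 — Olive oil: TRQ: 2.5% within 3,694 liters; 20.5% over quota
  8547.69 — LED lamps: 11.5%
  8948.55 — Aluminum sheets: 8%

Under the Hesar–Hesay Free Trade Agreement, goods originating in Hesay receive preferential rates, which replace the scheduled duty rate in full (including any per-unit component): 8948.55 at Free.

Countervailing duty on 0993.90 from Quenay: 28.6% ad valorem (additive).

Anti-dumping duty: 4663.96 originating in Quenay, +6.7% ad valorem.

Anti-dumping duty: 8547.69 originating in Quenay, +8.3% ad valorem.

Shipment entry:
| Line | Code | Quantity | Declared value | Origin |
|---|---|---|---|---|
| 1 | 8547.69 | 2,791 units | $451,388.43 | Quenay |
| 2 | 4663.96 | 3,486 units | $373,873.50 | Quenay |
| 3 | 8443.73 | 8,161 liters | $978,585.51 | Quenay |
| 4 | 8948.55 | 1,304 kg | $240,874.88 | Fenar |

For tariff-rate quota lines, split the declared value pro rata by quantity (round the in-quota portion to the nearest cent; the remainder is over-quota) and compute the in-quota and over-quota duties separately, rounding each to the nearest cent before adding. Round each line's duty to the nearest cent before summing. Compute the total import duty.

$305,046.82

Line 1 (8547.69, Quenay, 2,791 units, $451,388.43):
Base rate for 8547.69 is 11.5%.
Additional duty on 8547.69 from Quenay: +8.3%. Applied ad valorem rate: 11.5% + 8.3% = 19.8%.
Duty = $451,388.43 × 19.8% = $89,374.91.
Line 2 (4663.96, Quenay, 3,486 units, $373,873.50):
Base rate for 4663.96 is 13.5%.
Additional duty on 4663.96 from Quenay: +6.7%. Applied ad valorem rate: 13.5% + 6.7% = 20.2%.
Duty = $373,873.50 × 20.2% = $75,522.45.
Line 3 (8443.73, Quenay, 8,161 liters, $978,585.51):
Code 8443.73 is under a tariff-rate quota (threshold 3,694 liters). In-quota: 3,694 liters at 2.5%; over-quota: 4,467 liters at 20.5%.
Pro-rata value split: in-quota = $978,585.51 × 3,694/8,161 = $442,947.54; over-quota = $978,585.51 − $442,947.54 = $535,637.97.
In-quota duty = $442,947.54 × 2.5% = $11,073.69. Over-quota duty = $535,637.97 × 20.5% = $109,805.78.
Line duty = $11,073.69 + $109,805.78 = $120,879.47.
Line 4 (8948.55, Fenar, 1,304 kg, $240,874.88):
Base rate for 8948.55 is 8%.
8948.55 has an FTA preferential rate, but origin Fenar is not Hesay; base rate stands.
Duty = $240,874.88 × 8% = $19,269.99.
Total = $89,374.91 + $75,522.45 + $120,879.47 + $19,269.99 = $305,046.82.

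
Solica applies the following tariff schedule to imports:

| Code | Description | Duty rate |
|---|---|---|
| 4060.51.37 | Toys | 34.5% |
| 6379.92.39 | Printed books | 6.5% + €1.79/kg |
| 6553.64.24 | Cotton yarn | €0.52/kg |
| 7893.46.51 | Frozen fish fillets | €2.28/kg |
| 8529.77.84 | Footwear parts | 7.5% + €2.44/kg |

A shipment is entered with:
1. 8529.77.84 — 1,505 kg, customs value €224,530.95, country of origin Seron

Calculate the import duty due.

€20,512.02

Line 1 (8529.77.84, Seron, 1,505 kg, €224,530.95):
Base rate for 8529.77.84 is 7.5% + €2.44/kg.
Duty = €224,530.95 × 7.5% + 1,505 × €2.44 = €20,512.02.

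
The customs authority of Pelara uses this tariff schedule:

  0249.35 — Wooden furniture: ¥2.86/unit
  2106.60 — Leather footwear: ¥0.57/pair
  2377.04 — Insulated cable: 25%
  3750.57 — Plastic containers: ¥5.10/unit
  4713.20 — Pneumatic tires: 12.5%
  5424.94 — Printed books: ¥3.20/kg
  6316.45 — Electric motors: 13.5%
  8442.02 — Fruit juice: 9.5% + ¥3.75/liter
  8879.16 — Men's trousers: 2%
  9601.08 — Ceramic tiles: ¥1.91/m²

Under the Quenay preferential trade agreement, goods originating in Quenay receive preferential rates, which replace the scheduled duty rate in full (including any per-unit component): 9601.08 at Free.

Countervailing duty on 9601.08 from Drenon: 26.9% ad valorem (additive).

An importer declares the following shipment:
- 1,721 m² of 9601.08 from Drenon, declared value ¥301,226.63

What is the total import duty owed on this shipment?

¥84,317.07

Line 1 (9601.08, Drenon, 1,721 m², ¥301,226.63):
Base rate for 9601.08 is ¥1.91/m².
9601.08 has an FTA preferential rate, but origin Drenon is not Quenay; base rate stands.
Additional duty on 9601.08 from Drenon: +26.9% ad valorem. Applied ad valorem rate = 26.9%.
Duty = ¥301,226.63 × 26.9% + 1,721 × ¥1.91 = ¥84,317.07.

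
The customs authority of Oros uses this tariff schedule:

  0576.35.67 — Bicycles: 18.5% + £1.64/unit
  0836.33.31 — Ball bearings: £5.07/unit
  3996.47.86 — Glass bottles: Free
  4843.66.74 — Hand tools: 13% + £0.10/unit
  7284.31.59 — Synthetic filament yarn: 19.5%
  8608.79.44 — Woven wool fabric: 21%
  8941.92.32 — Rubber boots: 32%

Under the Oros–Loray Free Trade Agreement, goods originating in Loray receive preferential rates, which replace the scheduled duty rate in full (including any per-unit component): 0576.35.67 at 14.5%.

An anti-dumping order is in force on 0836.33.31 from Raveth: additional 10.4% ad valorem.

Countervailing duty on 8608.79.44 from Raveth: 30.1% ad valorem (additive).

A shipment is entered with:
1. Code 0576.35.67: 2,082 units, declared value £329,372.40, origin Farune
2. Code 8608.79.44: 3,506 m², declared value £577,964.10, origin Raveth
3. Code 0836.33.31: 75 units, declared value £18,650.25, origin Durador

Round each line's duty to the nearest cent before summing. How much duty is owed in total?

Line 1 (0576.35.67, Farune, 2,082 units, £329,372.40):
Base rate for 0576.35.67 is 18.5% + £1.64/unit.
0576.35.67 has an FTA preferential rate, but origin Farune is not Loray; base rate stands.
Duty = £329,372.40 × 18.5% + 2,082 × £1.64 = £64,348.37.
Line 2 (8608.79.44, Raveth, 3,506 m², £577,964.10):
Base rate for 8608.79.44 is 21%.
Additional duty on 8608.79.44 from Raveth: +30.1%. Applied ad valorem rate: 21% + 30.1% = 51.1%.
Duty = £577,964.10 × 51.1% = £295,339.66.
Line 3 (0836.33.31, Durador, 75 units, £18,650.25):
Base rate for 0836.33.31 is £5.07/unit.
The additional-duty order on 0836.33.31 targets Raveth, not Durador; it does not apply.
Duty = 75 × £5.07 = £380.25.
Total = £64,348.37 + £295,339.66 + £380.25 = £360,068.28.

£360,068.28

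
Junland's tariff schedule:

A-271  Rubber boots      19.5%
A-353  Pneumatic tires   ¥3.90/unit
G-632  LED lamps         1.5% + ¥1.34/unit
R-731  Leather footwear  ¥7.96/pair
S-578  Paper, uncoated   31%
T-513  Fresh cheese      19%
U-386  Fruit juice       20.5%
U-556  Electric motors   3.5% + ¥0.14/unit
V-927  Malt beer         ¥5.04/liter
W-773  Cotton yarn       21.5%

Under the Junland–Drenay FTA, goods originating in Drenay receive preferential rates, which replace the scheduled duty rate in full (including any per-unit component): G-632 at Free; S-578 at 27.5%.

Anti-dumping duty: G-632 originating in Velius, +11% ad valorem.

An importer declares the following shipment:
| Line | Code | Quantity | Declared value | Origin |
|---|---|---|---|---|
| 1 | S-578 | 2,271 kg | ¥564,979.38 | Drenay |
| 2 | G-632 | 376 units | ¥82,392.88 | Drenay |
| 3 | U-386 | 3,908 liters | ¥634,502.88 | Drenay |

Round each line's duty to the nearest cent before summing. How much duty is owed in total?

¥285,442.42

Line 1 (S-578, Drenay, 2,271 kg, ¥564,979.38):
Base rate for S-578 is 31%.
Origin Drenay qualifies under the Junland–Drenay agreement and S-578 is covered: preferential rate 27.5% applies instead.
Duty = ¥564,979.38 × 27.5% = ¥155,369.33.
Line 2 (G-632, Drenay, 376 units, ¥82,392.88):
Base rate for G-632 is 1.5% + ¥1.34/unit.
Origin Drenay qualifies under the Junland–Drenay agreement and G-632 is covered: preferential rate Free applies instead.
The additional-duty order on G-632 targets Velius, not Drenay; it does not apply.
Duty = ¥82,392.88 × 0% = ¥0.00.
Line 3 (U-386, Drenay, 3,908 liters, ¥634,502.88):
Base rate for U-386 is 20.5%.
Origin Drenay is the FTA partner but U-386 is not on the preference list; base rate stands.
Duty = ¥634,502.88 × 20.5% = ¥130,073.09.
Total = ¥155,369.33 + ¥0.00 + ¥130,073.09 = ¥285,442.42.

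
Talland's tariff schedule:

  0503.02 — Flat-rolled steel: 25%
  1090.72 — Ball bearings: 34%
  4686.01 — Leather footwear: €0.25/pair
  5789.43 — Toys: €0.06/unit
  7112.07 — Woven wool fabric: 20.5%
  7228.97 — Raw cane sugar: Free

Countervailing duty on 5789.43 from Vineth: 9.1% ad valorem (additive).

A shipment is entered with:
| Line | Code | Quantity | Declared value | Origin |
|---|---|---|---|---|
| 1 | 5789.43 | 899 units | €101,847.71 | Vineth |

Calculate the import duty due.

€9,322.08

Line 1 (5789.43, Vineth, 899 units, €101,847.71):
Base rate for 5789.43 is €0.06/unit.
Additional duty on 5789.43 from Vineth: +9.1% ad valorem. Applied ad valorem rate = 9.1%.
Duty = €101,847.71 × 9.1% + 899 × €0.06 = €9,322.08.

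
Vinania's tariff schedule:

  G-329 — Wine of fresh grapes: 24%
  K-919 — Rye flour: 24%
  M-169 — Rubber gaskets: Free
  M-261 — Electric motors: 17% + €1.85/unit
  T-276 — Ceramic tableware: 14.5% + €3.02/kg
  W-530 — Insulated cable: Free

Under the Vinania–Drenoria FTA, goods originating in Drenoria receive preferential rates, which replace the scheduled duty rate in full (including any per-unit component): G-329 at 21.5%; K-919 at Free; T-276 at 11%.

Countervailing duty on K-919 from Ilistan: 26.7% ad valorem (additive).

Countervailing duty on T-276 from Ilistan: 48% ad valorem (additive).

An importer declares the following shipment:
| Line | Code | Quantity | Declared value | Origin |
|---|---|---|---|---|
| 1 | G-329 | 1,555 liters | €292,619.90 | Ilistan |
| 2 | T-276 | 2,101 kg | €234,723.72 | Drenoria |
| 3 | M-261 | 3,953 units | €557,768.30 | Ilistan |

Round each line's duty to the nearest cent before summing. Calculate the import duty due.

€198,182.05

Line 1 (G-329, Ilistan, 1,555 liters, €292,619.90):
Base rate for G-329 is 24%.
G-329 has an FTA preferential rate, but origin Ilistan is not Drenoria; base rate stands.
Duty = €292,619.90 × 24% = €70,228.78.
Line 2 (T-276, Drenoria, 2,101 kg, €234,723.72):
Base rate for T-276 is 14.5% + €3.02/kg.
Origin Drenoria qualifies under the Vinania–Drenoria agreement and T-276 is covered: preferential rate 11% applies instead.
The additional-duty order on T-276 targets Ilistan, not Drenoria; it does not apply.
Duty = €234,723.72 × 11% = €25,819.61.
Line 3 (M-261, Ilistan, 3,953 units, €557,768.30):
Base rate for M-261 is 17% + €1.85/unit.
Duty = €557,768.30 × 17% + 3,953 × €1.85 = €102,133.66.
Total = €70,228.78 + €25,819.61 + €102,133.66 = €198,182.05.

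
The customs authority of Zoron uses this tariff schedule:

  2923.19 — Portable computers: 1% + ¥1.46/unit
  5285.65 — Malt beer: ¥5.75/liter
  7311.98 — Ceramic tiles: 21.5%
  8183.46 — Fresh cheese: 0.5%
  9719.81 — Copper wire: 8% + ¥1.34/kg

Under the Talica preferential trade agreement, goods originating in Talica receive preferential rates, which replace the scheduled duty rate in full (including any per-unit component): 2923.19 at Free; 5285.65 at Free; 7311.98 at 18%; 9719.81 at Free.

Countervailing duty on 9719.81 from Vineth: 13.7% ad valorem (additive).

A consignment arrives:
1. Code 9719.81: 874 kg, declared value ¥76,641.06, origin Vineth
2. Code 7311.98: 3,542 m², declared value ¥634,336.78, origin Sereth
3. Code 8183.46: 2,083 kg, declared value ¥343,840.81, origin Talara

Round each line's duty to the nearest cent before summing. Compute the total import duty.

¥155,903.88

Line 1 (9719.81, Vineth, 874 kg, ¥76,641.06):
Base rate for 9719.81 is 8% + ¥1.34/kg.
9719.81 has an FTA preferential rate, but origin Vineth is not Talica; base rate stands.
Additional duty on 9719.81 from Vineth: +13.7%. Applied ad valorem rate: 8% + 13.7% = 21.7%.
Duty = ¥76,641.06 × 21.7% + 874 × ¥1.34 = ¥17,802.27.
Line 2 (7311.98, Sereth, 3,542 m², ¥634,336.78):
Base rate for 7311.98 is 21.5%.
7311.98 has an FTA preferential rate, but origin Sereth is not Talica; base rate stands.
Duty = ¥634,336.78 × 21.5% = ¥136,382.41.
Line 3 (8183.46, Talara, 2,083 kg, ¥343,840.81):
Base rate for 8183.46 is 0.5%.
Duty = ¥343,840.81 × 0.5% = ¥1,719.20.
Total = ¥17,802.27 + ¥136,382.41 + ¥1,719.20 = ¥155,903.88.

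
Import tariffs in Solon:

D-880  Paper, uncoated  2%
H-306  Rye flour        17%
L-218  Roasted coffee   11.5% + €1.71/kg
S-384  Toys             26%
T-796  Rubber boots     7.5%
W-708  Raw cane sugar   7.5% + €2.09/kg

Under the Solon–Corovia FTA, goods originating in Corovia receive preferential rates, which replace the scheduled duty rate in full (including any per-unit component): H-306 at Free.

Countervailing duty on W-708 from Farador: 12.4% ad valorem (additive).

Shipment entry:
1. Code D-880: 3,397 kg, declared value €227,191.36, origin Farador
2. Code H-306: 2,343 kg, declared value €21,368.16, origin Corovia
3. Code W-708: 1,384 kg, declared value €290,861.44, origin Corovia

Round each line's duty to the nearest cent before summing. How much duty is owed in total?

€29,251.00

Line 1 (D-880, Farador, 3,397 kg, €227,191.36):
Base rate for D-880 is 2%.
Duty = €227,191.36 × 2% = €4,543.83.
Line 2 (H-306, Corovia, 2,343 kg, €21,368.16):
Base rate for H-306 is 17%.
Origin Corovia qualifies under the Solon–Corovia agreement and H-306 is covered: preferential rate Free applies instead.
Duty = €21,368.16 × 0% = €0.00.
Line 3 (W-708, Corovia, 1,384 kg, €290,861.44):
Base rate for W-708 is 7.5% + €2.09/kg.
Origin Corovia is the FTA partner but W-708 is not on the preference list; base rate stands.
The additional-duty order on W-708 targets Farador, not Corovia; it does not apply.
Duty = €290,861.44 × 7.5% + 1,384 × €2.09 = €24,707.17.
Total = €4,543.83 + €0.00 + €24,707.17 = €29,251.00.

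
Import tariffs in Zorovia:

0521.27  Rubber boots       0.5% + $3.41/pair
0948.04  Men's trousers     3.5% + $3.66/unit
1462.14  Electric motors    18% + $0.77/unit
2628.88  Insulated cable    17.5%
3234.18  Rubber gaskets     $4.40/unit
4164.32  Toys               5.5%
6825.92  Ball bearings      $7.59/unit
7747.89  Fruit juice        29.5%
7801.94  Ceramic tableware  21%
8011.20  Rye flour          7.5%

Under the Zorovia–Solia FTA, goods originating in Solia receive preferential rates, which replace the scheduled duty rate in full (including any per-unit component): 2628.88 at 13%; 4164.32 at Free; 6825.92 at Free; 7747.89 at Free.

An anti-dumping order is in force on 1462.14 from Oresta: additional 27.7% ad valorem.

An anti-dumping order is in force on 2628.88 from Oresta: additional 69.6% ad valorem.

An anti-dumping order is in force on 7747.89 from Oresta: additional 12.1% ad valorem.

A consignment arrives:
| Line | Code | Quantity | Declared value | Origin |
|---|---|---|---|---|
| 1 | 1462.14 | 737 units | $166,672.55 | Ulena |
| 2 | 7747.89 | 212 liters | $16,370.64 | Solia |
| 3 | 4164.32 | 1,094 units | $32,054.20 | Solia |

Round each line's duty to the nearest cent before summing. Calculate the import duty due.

Line 1 (1462.14, Ulena, 737 units, $166,672.55):
Base rate for 1462.14 is 18% + $0.77/unit.
The additional-duty order on 1462.14 targets Oresta, not Ulena; it does not apply.
Duty = $166,672.55 × 18% + 737 × $0.77 = $30,568.55.
Line 2 (7747.89, Solia, 212 liters, $16,370.64):
Base rate for 7747.89 is 29.5%.
Origin Solia qualifies under the Zorovia–Solia agreement and 7747.89 is covered: preferential rate Free applies instead.
The additional-duty order on 7747.89 targets Oresta, not Solia; it does not apply.
Duty = $16,370.64 × 0% = $0.00.
Line 3 (4164.32, Solia, 1,094 units, $32,054.20):
Base rate for 4164.32 is 5.5%.
Origin Solia qualifies under the Zorovia–Solia agreement and 4164.32 is covered: preferential rate Free applies instead.
Duty = $32,054.20 × 0% = $0.00.
Total = $30,568.55 + $0.00 + $0.00 = $30,568.55.

$30,568.55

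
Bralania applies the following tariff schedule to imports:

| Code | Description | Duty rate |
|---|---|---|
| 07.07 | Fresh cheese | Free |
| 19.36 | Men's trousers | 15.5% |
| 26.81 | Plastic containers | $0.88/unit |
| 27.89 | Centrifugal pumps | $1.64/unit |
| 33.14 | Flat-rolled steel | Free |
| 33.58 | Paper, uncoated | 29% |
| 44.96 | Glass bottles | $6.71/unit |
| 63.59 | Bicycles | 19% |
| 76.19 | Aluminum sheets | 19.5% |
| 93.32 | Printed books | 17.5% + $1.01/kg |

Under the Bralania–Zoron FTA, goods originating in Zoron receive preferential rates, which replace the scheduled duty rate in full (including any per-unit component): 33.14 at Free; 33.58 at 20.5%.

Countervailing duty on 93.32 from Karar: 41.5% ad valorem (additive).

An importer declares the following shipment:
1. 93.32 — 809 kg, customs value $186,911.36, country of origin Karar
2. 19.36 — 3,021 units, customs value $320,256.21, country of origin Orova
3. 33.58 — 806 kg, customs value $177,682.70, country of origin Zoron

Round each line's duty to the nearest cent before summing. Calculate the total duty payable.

$197,159.45

Line 1 (93.32, Karar, 809 kg, $186,911.36):
Base rate for 93.32 is 17.5% + $1.01/kg.
Additional duty on 93.32 from Karar: +41.5%. Applied ad valorem rate: 17.5% + 41.5% = 59%.
Duty = $186,911.36 × 59% + 809 × $1.01 = $111,094.79.
Line 2 (19.36, Orova, 3,021 units, $320,256.21):
Base rate for 19.36 is 15.5%.
Duty = $320,256.21 × 15.5% = $49,639.71.
Line 3 (33.58, Zoron, 806 kg, $177,682.70):
Base rate for 33.58 is 29%.
Origin Zoron qualifies under the Bralania–Zoron agreement and 33.58 is covered: preferential rate 20.5% applies instead.
Duty = $177,682.70 × 20.5% = $36,424.95.
Total = $111,094.79 + $49,639.71 + $36,424.95 = $197,159.45.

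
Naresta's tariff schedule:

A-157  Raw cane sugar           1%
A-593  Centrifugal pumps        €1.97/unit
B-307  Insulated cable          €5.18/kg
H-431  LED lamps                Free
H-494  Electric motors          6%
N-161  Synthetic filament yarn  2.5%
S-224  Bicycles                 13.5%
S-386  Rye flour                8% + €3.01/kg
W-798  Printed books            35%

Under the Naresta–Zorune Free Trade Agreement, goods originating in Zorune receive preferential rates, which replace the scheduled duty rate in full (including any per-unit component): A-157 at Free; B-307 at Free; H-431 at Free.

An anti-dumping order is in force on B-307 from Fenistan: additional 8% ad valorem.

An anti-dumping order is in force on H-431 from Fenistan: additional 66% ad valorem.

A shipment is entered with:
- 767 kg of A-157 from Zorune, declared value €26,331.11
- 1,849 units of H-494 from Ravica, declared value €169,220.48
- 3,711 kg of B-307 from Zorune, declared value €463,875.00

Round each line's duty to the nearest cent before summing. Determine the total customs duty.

Line 1 (A-157, Zorune, 767 kg, €26,331.11):
Base rate for A-157 is 1%.
Origin Zorune qualifies under the Naresta–Zorune agreement and A-157 is covered: preferential rate Free applies instead.
Duty = €26,331.11 × 0% = €0.00.
Line 2 (H-494, Ravica, 1,849 units, €169,220.48):
Base rate for H-494 is 6%.
Duty = €169,220.48 × 6% = €10,153.23.
Line 3 (B-307, Zorune, 3,711 kg, €463,875.00):
Base rate for B-307 is €5.18/kg.
Origin Zorune qualifies under the Naresta–Zorune agreement and B-307 is covered: preferential rate Free applies instead.
The additional-duty order on B-307 targets Fenistan, not Zorune; it does not apply.
Duty = €463,875.00 × 0% = €0.00.
Total = €0.00 + €10,153.23 + €0.00 = €10,153.23.

€10,153.23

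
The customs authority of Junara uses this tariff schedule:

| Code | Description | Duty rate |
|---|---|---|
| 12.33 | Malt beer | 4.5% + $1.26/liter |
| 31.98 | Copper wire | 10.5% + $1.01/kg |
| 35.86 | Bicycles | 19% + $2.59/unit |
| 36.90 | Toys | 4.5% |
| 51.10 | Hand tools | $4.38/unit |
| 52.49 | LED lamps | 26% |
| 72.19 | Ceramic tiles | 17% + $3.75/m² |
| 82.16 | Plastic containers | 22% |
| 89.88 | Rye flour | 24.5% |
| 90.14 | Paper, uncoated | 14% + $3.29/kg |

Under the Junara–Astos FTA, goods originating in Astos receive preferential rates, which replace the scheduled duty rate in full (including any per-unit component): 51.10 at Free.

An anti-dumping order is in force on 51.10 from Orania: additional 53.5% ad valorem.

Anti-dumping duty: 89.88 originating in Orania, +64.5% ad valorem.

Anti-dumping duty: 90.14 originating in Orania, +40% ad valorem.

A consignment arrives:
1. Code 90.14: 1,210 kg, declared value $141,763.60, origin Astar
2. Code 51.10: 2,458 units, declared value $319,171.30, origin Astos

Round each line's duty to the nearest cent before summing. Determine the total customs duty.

$23,827.80

Line 1 (90.14, Astar, 1,210 kg, $141,763.60):
Base rate for 90.14 is 14% + $3.29/kg.
The additional-duty order on 90.14 targets Orania, not Astar; it does not apply.
Duty = $141,763.60 × 14% + 1,210 × $3.29 = $23,827.80.
Line 2 (51.10, Astos, 2,458 units, $319,171.30):
Base rate for 51.10 is $4.38/unit.
Origin Astos qualifies under the Junara–Astos agreement and 51.10 is covered: preferential rate Free applies instead.
The additional-duty order on 51.10 targets Orania, not Astos; it does not apply.
Duty = $319,171.30 × 0% = $0.00.
Total = $23,827.80 + $0.00 = $23,827.80.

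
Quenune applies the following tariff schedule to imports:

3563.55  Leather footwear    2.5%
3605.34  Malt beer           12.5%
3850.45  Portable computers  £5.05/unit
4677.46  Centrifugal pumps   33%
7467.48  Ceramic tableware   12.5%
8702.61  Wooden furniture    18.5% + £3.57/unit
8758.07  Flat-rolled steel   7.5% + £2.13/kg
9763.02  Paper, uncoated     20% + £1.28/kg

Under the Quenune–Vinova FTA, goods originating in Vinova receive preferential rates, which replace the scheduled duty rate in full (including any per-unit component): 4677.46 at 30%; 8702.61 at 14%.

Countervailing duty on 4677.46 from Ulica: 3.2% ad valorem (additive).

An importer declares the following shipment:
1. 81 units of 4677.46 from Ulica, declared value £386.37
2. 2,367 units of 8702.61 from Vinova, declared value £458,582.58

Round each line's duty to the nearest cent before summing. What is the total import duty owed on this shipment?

Line 1 (4677.46, Ulica, 81 units, £386.37):
Base rate for 4677.46 is 33%.
4677.46 has an FTA preferential rate, but origin Ulica is not Vinova; base rate stands.
Additional duty on 4677.46 from Ulica: +3.2%. Applied ad valorem rate: 33% + 3.2% = 36.2%.
Duty = £386.37 × 36.2% = £139.87.
Line 2 (8702.61, Vinova, 2,367 units, £458,582.58):
Base rate for 8702.61 is 18.5% + £3.57/unit.
Origin Vinova qualifies under the Quenune–Vinova agreement and 8702.61 is covered: preferential rate 14% applies instead.
Duty = £458,582.58 × 14% = £64,201.56.
Total = £139.87 + £64,201.56 = £64,341.43.

£64,341.43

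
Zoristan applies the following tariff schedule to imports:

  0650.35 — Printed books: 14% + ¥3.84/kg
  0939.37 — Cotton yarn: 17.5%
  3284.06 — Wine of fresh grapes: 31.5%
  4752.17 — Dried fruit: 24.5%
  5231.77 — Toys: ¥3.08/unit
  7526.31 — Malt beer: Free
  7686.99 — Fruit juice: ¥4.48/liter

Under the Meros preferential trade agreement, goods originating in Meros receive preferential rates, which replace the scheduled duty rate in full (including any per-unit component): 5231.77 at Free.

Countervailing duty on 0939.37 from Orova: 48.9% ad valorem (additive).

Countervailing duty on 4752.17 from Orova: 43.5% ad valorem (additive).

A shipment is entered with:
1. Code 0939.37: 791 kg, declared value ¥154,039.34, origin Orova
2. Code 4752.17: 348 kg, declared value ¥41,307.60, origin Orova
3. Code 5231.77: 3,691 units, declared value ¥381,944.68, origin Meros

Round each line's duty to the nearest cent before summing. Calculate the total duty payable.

Line 1 (0939.37, Orova, 791 kg, ¥154,039.34):
Base rate for 0939.37 is 17.5%.
Additional duty on 0939.37 from Orova: +48.9%. Applied ad valorem rate: 17.5% + 48.9% = 66.4%.
Duty = ¥154,039.34 × 66.4% = ¥102,282.12.
Line 2 (4752.17, Orova, 348 kg, ¥41,307.60):
Base rate for 4752.17 is 24.5%.
Additional duty on 4752.17 from Orova: +43.5%. Applied ad valorem rate: 24.5% + 43.5% = 68%.
Duty = ¥41,307.60 × 68% = ¥28,089.17.
Line 3 (5231.77, Meros, 3,691 units, ¥381,944.68):
Base rate for 5231.77 is ¥3.08/unit.
Origin Meros qualifies under the Zoristan–Meros agreement and 5231.77 is covered: preferential rate Free applies instead.
Duty = ¥381,944.68 × 0% = ¥0.00.
Total = ¥102,282.12 + ¥28,089.17 + ¥0.00 = ¥130,371.29.

¥130,371.29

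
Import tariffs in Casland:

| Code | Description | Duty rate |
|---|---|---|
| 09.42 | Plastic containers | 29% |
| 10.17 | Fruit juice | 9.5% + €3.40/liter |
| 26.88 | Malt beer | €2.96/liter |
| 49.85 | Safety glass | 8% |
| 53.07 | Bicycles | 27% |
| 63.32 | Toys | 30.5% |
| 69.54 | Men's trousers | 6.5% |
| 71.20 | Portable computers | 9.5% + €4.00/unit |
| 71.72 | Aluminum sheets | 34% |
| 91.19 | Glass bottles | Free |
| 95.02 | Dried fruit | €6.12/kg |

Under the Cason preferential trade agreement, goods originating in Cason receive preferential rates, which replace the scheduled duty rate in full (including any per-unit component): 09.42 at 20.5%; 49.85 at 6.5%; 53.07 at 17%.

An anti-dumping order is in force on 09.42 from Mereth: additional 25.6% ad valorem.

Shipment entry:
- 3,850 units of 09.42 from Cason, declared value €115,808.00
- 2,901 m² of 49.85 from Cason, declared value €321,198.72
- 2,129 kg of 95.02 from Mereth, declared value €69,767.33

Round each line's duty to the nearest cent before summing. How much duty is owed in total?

€57,648.04

Line 1 (09.42, Cason, 3,850 units, €115,808.00):
Base rate for 09.42 is 29%.
Origin Cason qualifies under the Casland–Cason agreement and 09.42 is covered: preferential rate 20.5% applies instead.
The additional-duty order on 09.42 targets Mereth, not Cason; it does not apply.
Duty = €115,808.00 × 20.5% = €23,740.64.
Line 2 (49.85, Cason, 2,901 m², €321,198.72):
Base rate for 49.85 is 8%.
Origin Cason qualifies under the Casland–Cason agreement and 49.85 is covered: preferential rate 6.5% applies instead.
Duty = €321,198.72 × 6.5% = €20,877.92.
Line 3 (95.02, Mereth, 2,129 kg, €69,767.33):
Base rate for 95.02 is €6.12/kg.
Duty = 2,129 × €6.12 = €13,029.48.
Total = €23,740.64 + €20,877.92 + €13,029.48 = €57,648.04.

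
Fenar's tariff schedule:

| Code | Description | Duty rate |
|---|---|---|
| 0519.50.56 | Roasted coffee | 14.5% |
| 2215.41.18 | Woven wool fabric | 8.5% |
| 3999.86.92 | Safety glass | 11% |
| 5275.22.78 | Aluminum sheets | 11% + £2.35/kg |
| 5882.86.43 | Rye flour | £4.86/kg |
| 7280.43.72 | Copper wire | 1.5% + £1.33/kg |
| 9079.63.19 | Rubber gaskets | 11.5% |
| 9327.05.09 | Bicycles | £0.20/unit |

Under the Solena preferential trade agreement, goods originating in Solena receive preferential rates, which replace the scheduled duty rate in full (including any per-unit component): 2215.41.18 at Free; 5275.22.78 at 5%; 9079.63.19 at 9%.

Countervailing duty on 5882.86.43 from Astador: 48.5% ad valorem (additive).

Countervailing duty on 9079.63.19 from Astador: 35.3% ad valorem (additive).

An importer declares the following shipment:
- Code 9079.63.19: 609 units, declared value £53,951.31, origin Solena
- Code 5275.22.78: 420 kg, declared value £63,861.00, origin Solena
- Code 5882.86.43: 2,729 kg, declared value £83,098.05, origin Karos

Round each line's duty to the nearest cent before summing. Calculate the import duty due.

Line 1 (9079.63.19, Solena, 609 units, £53,951.31):
Base rate for 9079.63.19 is 11.5%.
Origin Solena qualifies under the Fenar–Solena agreement and 9079.63.19 is covered: preferential rate 9% applies instead.
The additional-duty order on 9079.63.19 targets Astador, not Solena; it does not apply.
Duty = £53,951.31 × 9% = £4,855.62.
Line 2 (5275.22.78, Solena, 420 kg, £63,861.00):
Base rate for 5275.22.78 is 11% + £2.35/kg.
Origin Solena qualifies under the Fenar–Solena agreement and 5275.22.78 is covered: preferential rate 5% applies instead.
Duty = £63,861.00 × 5% = £3,193.05.
Line 3 (5882.86.43, Karos, 2,729 kg, £83,098.05):
Base rate for 5882.86.43 is £4.86/kg.
The additional-duty order on 5882.86.43 targets Astador, not Karos; it does not apply.
Duty = 2,729 × £4.86 = £13,262.94.
Total = £4,855.62 + £3,193.05 + £13,262.94 = £21,311.61.

£21,311.61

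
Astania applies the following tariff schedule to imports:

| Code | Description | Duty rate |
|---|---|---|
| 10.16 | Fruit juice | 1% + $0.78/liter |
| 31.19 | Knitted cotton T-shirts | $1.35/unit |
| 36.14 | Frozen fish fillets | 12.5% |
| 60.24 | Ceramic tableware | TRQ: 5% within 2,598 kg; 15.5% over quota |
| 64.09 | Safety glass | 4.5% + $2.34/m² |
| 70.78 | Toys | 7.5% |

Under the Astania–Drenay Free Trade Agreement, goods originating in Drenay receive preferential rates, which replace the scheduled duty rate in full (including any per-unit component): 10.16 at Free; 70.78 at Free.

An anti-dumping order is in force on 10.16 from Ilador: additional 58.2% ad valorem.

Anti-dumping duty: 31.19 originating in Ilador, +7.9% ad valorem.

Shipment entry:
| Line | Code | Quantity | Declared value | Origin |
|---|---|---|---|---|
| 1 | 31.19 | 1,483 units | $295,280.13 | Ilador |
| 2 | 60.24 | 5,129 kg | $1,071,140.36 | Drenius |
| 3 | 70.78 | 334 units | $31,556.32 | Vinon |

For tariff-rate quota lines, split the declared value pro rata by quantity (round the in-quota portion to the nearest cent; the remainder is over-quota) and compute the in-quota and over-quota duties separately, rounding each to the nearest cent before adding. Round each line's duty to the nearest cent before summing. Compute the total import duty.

$136,753.20

Line 1 (31.19, Ilador, 1,483 units, $295,280.13):
Base rate for 31.19 is $1.35/unit.
Additional duty on 31.19 from Ilador: +7.9% ad valorem. Applied ad valorem rate = 7.9%.
Duty = $295,280.13 × 7.9% + 1,483 × $1.35 = $25,329.18.
Line 2 (60.24, Drenius, 5,129 kg, $1,071,140.36):
Code 60.24 is under a tariff-rate quota (threshold 2,598 kg). In-quota: 2,598 kg at 5%; over-quota: 2,531 kg at 15.5%.
Pro-rata value split: in-quota = $1,071,140.36 × 2,598/5,129 = $542,566.32; over-quota = $1,071,140.36 − $542,566.32 = $528,574.04.
In-quota duty = $542,566.32 × 5% = $27,128.32. Over-quota duty = $528,574.04 × 15.5% = $81,928.98.
Line duty = $27,128.32 + $81,928.98 = $109,057.30.
Line 3 (70.78, Vinon, 334 units, $31,556.32):
Base rate for 70.78 is 7.5%.
70.78 has an FTA preferential rate, but origin Vinon is not Drenay; base rate stands.
Duty = $31,556.32 × 7.5% = $2,366.72.
Total = $25,329.18 + $109,057.30 + $2,366.72 = $136,753.20.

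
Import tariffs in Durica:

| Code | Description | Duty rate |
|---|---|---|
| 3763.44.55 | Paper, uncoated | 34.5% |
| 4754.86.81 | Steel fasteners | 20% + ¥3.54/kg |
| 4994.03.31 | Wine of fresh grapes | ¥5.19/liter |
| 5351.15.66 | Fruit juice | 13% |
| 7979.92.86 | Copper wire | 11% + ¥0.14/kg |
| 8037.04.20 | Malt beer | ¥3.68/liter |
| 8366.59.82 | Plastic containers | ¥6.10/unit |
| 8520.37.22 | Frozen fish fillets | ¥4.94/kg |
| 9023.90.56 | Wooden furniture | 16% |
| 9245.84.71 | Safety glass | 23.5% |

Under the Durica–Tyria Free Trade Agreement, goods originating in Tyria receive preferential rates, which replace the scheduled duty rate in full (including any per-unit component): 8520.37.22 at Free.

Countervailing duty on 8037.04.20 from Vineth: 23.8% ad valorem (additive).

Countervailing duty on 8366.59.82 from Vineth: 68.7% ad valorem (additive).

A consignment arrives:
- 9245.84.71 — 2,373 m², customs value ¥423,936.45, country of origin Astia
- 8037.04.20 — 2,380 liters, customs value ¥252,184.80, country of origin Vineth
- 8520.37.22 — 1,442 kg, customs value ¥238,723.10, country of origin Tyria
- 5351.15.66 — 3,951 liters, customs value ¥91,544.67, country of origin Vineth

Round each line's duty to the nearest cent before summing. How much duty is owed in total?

¥180,304.26

Line 1 (9245.84.71, Astia, 2,373 m², ¥423,936.45):
Base rate for 9245.84.71 is 23.5%.
Duty = ¥423,936.45 × 23.5% = ¥99,625.07.
Line 2 (8037.04.20, Vineth, 2,380 liters, ¥252,184.80):
Base rate for 8037.04.20 is ¥3.68/liter.
Additional duty on 8037.04.20 from Vineth: +23.8% ad valorem. Applied ad valorem rate = 23.8%.
Duty = ¥252,184.80 × 23.8% + 2,380 × ¥3.68 = ¥68,778.38.
Line 3 (8520.37.22, Tyria, 1,442 kg, ¥238,723.10):
Base rate for 8520.37.22 is ¥4.94/kg.
Origin Tyria qualifies under the Durica–Tyria agreement and 8520.37.22 is covered: preferential rate Free applies instead.
Duty = ¥238,723.10 × 0% = ¥0.00.
Line 4 (5351.15.66, Vineth, 3,951 liters, ¥91,544.67):
Base rate for 5351.15.66 is 13%.
Duty = ¥91,544.67 × 13% = ¥11,900.81.
Total = ¥99,625.07 + ¥68,778.38 + ¥0.00 + ¥11,900.81 = ¥180,304.26.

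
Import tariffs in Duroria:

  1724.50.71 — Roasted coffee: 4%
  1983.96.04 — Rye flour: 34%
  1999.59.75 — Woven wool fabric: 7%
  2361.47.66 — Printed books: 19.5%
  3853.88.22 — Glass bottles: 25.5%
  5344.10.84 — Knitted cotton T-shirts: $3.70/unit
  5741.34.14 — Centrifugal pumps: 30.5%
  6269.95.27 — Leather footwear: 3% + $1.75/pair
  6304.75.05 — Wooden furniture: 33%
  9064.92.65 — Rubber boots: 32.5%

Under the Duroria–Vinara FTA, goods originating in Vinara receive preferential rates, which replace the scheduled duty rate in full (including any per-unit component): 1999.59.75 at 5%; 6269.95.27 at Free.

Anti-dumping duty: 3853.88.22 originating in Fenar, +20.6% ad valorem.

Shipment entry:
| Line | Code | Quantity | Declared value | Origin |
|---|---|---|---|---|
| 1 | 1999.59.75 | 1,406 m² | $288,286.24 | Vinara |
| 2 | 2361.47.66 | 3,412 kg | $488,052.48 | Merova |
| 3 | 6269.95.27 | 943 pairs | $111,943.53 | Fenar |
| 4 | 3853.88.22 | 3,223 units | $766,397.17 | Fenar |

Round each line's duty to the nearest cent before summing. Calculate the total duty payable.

$467,902.20

Line 1 (1999.59.75, Vinara, 1,406 m², $288,286.24):
Base rate for 1999.59.75 is 7%.
Origin Vinara qualifies under the Duroria–Vinara agreement and 1999.59.75 is covered: preferential rate 5% applies instead.
Duty = $288,286.24 × 5% = $14,414.31.
Line 2 (2361.47.66, Merova, 3,412 kg, $488,052.48):
Base rate for 2361.47.66 is 19.5%.
Duty = $488,052.48 × 19.5% = $95,170.23.
Line 3 (6269.95.27, Fenar, 943 pairs, $111,943.53):
Base rate for 6269.95.27 is 3% + $1.75/pair.
6269.95.27 has an FTA preferential rate, but origin Fenar is not Vinara; base rate stands.
Duty = $111,943.53 × 3% + 943 × $1.75 = $5,008.56.
Line 4 (3853.88.22, Fenar, 3,223 units, $766,397.17):
Base rate for 3853.88.22 is 25.5%.
Additional duty on 3853.88.22 from Fenar: +20.6%. Applied ad valorem rate: 25.5% + 20.6% = 46.1%.
Duty = $766,397.17 × 46.1% = $353,309.10.
Total = $14,414.31 + $95,170.23 + $5,008.56 + $353,309.10 = $467,902.20.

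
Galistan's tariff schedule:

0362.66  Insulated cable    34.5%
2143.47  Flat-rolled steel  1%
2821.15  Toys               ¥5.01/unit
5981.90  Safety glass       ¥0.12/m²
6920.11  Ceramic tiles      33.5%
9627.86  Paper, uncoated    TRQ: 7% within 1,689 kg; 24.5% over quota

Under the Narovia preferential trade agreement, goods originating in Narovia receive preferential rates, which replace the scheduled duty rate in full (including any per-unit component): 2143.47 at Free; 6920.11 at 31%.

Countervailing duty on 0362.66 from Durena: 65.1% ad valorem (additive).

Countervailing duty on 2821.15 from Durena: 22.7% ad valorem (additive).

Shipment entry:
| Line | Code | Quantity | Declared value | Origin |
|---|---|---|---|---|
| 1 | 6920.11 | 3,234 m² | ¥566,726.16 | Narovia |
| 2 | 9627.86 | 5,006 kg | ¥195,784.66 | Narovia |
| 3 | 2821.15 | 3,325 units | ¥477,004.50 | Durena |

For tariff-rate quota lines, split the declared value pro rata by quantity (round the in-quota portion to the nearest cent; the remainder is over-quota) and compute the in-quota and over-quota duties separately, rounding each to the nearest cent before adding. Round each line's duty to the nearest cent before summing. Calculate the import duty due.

Line 1 (6920.11, Narovia, 3,234 m², ¥566,726.16):
Base rate for 6920.11 is 33.5%.
Origin Narovia qualifies under the Galistan–Narovia agreement and 6920.11 is covered: preferential rate 31% applies instead.
Duty = ¥566,726.16 × 31% = ¥175,685.11.
Line 2 (9627.86, Narovia, 5,006 kg, ¥195,784.66):
Code 9627.86 is under a tariff-rate quota (threshold 1,689 kg). In-quota: 1,689 kg at 7%; over-quota: 3,317 kg at 24.5%.
Pro-rata value split: in-quota = ¥195,784.66 × 1,689/5,006 = ¥66,056.79; over-quota = ¥195,784.66 − ¥66,056.79 = ¥129,727.87.
In-quota duty = ¥66,056.79 × 7% = ¥4,623.98. Over-quota duty = ¥129,727.87 × 24.5% = ¥31,783.33.
Line duty = ¥4,623.98 + ¥31,783.33 = ¥36,407.31.
Line 3 (2821.15, Durena, 3,325 units, ¥477,004.50):
Base rate for 2821.15 is ¥5.01/unit.
Additional duty on 2821.15 from Durena: +22.7% ad valorem. Applied ad valorem rate = 22.7%.
Duty = ¥477,004.50 × 22.7% + 3,325 × ¥5.01 = ¥124,938.27.
Total = ¥175,685.11 + ¥36,407.31 + ¥124,938.27 = ¥337,030.69.

¥337,030.69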